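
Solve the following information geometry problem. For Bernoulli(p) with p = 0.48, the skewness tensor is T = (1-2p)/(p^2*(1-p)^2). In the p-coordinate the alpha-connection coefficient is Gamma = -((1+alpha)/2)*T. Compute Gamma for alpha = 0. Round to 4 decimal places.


Skewness (Amari-Chentsov) tensor: T = (1-2p)/(p^2*(1-p)^2).
p = 0.48, 1-2p = 0.04, p^2 = 0.2304, (1-p)^2 = 0.2704.
T = 0.04/(0.2304 * 0.2704) = 0.642053.
In the p-coordinate, Gamma^(alpha) = Gamma^(0) - (alpha/2)*T with Gamma^(0) = (1/2)*g'(p) = -T/2,
so Gamma^(alpha) = -((1+alpha)/2)*T.
alpha = 0, -(1+alpha)/2 = -0.5.
Gamma = -0.5 * 0.642053 = -0.3210

-0.3210


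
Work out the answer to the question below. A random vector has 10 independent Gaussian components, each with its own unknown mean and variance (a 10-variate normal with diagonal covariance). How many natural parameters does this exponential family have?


Exponential family dimension calculation:
Each univariate normal has two natural parameters (mu/sigma^2 and -1/(2 sigma^2)).
With 10 independent components, dim = 2 * 10 = 20.

20


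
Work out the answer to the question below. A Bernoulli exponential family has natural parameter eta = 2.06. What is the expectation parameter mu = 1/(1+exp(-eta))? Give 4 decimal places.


Dual coordinate (expectation parameter) for Bernoulli:
mu = 1/(1+exp(-eta)).
eta = 2.06.
exp(-eta) = exp(-2.06) = 0.127454.
mu = 1/(1+0.127454) = 0.8870

0.8870


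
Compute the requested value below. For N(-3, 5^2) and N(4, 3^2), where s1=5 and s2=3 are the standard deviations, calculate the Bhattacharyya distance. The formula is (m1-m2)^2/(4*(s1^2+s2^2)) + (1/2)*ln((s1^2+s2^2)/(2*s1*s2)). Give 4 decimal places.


Bhattacharyya distance between two Gaussians:
DB = (m1-m2)^2/(4*(s1^2+s2^2)) + (1/2)*ln((s1^2+s2^2)/(2*s1*s2)).
(m1-m2)^2 = (-7)^2 = 49.
s1^2+s2^2 = 25 + 9 = 34.
term1 = 49/136 = 0.360294.
term2 = 0.5*ln(34/30.0) = 0.062582.
DB = 0.360294 + 0.062582 = 0.4229

0.4229


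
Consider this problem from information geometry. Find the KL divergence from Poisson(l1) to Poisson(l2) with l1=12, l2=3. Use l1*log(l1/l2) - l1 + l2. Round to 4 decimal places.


KL divergence for Poisson:
KL = l1*log(l1/l2) - l1 + l2.
l1 = 12, l2 = 3.
log(12/3) = 1.386294.
l1*log(l1/l2) = 12 * 1.386294 = 16.635532.
KL = 16.635532 - 12 + 3 = 7.6355

7.6355


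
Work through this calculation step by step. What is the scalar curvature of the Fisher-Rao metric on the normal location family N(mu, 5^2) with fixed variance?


This family has a single free parameter, so its statistical manifold
is 1-dimensional. The Riemann curvature tensor of any 1-dimensional
Riemannian manifold vanishes identically, so R = 0.

0


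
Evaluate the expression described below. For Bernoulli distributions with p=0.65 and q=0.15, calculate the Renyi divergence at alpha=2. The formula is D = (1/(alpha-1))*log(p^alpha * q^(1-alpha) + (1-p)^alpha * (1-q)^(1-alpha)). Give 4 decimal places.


Renyi divergence of order alpha between Bernoulli distributions:
D = (1/(alpha-1))*log(p^alpha * q^(1-alpha) + (1-p)^alpha * (1-q)^(1-alpha)).
alpha = 2, p = 0.65, q = 0.15.
p^alpha * q^(1-alpha) = 0.65^2 * 0.15^-1 = 2.816667.
(1-p)^alpha * (1-q)^(1-alpha) = 0.35^2 * 0.85^-1 = 0.144118.
sum = 2.816667 + 0.144118 = 2.960784.
D = (1/1)*log(2.960784) = 1.0855

1.0855


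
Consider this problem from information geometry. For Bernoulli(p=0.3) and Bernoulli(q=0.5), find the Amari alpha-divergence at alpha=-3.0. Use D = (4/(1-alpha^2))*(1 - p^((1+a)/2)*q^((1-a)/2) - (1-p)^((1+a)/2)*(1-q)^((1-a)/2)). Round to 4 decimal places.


Amari alpha-divergence:
D = (4/(1-alpha^2))*(1 - p^((1+a)/2)*q^((1-a)/2) - (1-p)^((1+a)/2)*(1-q)^((1-a)/2)).
alpha = -3.0, p = 0.3, q = 0.5.
e1 = (1+alpha)/2 = -1.0, e2 = (1-alpha)/2 = 2.0.
t1 = p^e1 * q^e2 = 0.3^-1.0 * 0.5^2.0 = 0.833333.
t2 = (1-p)^e1 * (1-q)^e2 = 0.7^-1.0 * 0.5^2.0 = 0.357143.
4/(1-alpha^2) = -0.5.
D = -0.5*(1 - 0.833333 - 0.357143) = 0.0952

0.0952


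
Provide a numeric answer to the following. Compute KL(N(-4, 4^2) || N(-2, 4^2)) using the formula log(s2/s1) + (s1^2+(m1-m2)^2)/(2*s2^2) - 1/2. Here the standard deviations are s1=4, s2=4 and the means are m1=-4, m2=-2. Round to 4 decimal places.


KL divergence between normal distributions:
KL = log(s2/s1) + (s1^2 + (m1-m2)^2)/(2*s2^2) - 1/2.
log(4/4) = 0.0.
(4^2 + (-4--2)^2)/(2*4^2) = (16 + 4)/32 = 0.625.
KL = 0.0 + 0.625 - 0.5 = 0.1250

0.1250


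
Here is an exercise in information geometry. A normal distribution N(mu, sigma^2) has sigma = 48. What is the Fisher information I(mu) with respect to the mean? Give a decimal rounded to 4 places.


The Fisher information for the mean of a normal distribution is I(mu) = 1/sigma^2.
sigma = 48, so sigma^2 = 2304.
I(mu) = 1/2304 = 0.0004

0.0004


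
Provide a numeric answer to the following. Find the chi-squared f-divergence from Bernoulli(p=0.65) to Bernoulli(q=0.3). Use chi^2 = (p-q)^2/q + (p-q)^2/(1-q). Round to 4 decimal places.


Chi-squared divergence between Bernoulli distributions:
chi^2 = (p-q)^2/q + (p-q)^2/(1-q).
p = 0.65, q = 0.3, p-q = 0.35.
(p-q)^2 = 0.1225.
term1 = 0.1225/0.3 = 0.408333.
term2 = 0.1225/0.7 = 0.175.
chi^2 = 0.408333 + 0.175 = 0.5833

0.5833


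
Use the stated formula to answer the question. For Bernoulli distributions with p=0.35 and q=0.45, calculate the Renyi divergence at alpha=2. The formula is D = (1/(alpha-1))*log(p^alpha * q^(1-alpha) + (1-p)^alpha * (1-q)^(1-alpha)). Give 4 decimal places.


Renyi divergence of order alpha between Bernoulli distributions:
D = (1/(alpha-1))*log(p^alpha * q^(1-alpha) + (1-p)^alpha * (1-q)^(1-alpha)).
alpha = 2, p = 0.35, q = 0.45.
p^alpha * q^(1-alpha) = 0.35^2 * 0.45^-1 = 0.272222.
(1-p)^alpha * (1-q)^(1-alpha) = 0.65^2 * 0.55^-1 = 0.768182.
sum = 0.272222 + 0.768182 = 1.040404.
D = (1/1)*log(1.040404) = 0.0396

0.0396


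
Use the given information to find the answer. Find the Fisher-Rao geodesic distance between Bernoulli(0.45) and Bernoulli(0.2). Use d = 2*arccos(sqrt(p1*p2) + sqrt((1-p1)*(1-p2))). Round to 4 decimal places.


Geodesic distance on Bernoulli manifold:
d(p1,p2) = 2*arccos(sqrt(p1*p2) + sqrt((1-p1)*(1-p2))).
sqrt(p1*p2) = sqrt(0.45*0.2) = 0.3.
sqrt((1-p1)*(1-p2)) = sqrt(0.55*0.8) = 0.663325.
arg = 0.3 + 0.663325 = 0.963325.
d = 2*arccos(0.963325) = 0.5433

0.5433


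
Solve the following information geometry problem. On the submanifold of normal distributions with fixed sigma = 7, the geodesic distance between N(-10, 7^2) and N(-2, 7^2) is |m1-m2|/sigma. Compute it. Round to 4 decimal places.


On the fixed-variance normal subfamily, geodesic distance = |m1-m2|/sigma.
|-10 - -2| = 8.
sigma = 7.
d = 8/7 = 1.1429

1.1429


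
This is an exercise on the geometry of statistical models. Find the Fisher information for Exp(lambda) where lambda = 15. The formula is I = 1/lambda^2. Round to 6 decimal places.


Fisher information for exponential: I(lambda) = 1/lambda^2.
lambda = 15, lambda^2 = 225.
I = 1/225 = 0.004444

0.004444


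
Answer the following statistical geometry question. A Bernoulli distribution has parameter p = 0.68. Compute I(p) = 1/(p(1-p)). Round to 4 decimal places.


For Bernoulli(p), Fisher information is I(p) = 1/(p*(1-p)).
p = 0.68, 1-p = 0.32.
p*(1-p) = 0.2176.
I(p) = 1/0.2176 = 4.5956

4.5956


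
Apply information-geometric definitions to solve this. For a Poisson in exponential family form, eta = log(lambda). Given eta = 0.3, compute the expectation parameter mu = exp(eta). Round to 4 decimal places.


Expectation parameter for Poisson exponential family:
mu = exp(eta).
eta = 0.3.
mu = exp(0.3) = 1.3499

1.3499


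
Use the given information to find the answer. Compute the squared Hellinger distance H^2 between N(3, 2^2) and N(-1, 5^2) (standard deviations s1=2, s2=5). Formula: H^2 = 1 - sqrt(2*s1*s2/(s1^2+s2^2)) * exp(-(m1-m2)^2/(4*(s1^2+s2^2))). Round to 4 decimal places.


Squared Hellinger distance for Gaussians:
H^2 = 1 - sqrt(2*s1*s2/(s1^2+s2^2)) * exp(-(m1-m2)^2/(4*(s1^2+s2^2))).
s1^2 = 4, s2^2 = 25, s1^2+s2^2 = 29.
sqrt(2*2*5/(29)) = 0.830455.
(m1-m2)^2 = (4)^2 = 16.
exp(-16/(4*29)) = exp(-0.137931) = 0.871159.
H^2 = 1 - 0.830455*0.871159 = 0.2765

0.2765


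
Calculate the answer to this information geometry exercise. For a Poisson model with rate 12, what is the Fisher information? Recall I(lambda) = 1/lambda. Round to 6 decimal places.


Fisher information for Poisson: I(lambda) = 1/lambda.
lambda = 12.
I(lambda) = 1/12 = 0.083333

0.083333


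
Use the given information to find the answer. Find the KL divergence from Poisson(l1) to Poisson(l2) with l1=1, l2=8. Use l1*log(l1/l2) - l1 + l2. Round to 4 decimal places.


KL divergence for Poisson:
KL = l1*log(l1/l2) - l1 + l2.
l1 = 1, l2 = 8.
log(1/8) = -2.079442.
l1*log(l1/l2) = 1 * -2.079442 = -2.079442.
KL = -2.079442 - 1 + 8 = 4.9206

4.9206


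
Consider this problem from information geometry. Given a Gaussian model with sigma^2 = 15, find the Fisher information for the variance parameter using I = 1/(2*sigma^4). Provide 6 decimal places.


Fisher information for variance: I(sigma^2) = 1/(2*sigma^4).
sigma^2 = 15, so sigma^4 = 225.
I = 1/(2*225) = 1/450 = 0.002222

0.002222


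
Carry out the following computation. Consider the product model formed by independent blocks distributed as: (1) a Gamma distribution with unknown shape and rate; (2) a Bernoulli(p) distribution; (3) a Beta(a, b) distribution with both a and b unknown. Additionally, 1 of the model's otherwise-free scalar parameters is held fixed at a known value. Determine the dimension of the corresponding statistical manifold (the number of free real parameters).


The dimension of a statistical manifold equals the number of free
(independent) real parameters of the model. For a product of independent
blocks the parameter counts add.
- Gamma (shape, rate): 2.
- Bernoulli (p): 1.
- Beta (a, b): 2.
Total = 2 + 1 + 2 = 5.
1 parameter(s) fixed at known values: 5 - 1 = 4.
Dimension = 4

4


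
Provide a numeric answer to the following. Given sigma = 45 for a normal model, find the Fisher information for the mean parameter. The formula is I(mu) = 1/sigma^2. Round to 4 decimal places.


The Fisher information for the mean of a normal distribution is I(mu) = 1/sigma^2.
sigma = 45, so sigma^2 = 2025.
I(mu) = 1/2025 = 0.0005

0.0005


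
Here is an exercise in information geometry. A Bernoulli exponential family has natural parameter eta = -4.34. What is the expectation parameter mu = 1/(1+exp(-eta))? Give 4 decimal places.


Dual coordinate (expectation parameter) for Bernoulli:
mu = 1/(1+exp(-eta)).
eta = -4.34.
exp(-eta) = exp(4.34) = 76.707539.
mu = 1/(1+76.707539) = 0.0129

0.0129


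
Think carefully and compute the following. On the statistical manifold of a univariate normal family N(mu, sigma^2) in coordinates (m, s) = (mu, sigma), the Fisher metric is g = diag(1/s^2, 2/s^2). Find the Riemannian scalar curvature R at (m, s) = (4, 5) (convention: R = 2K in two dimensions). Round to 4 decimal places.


The metric has the form g = (A dm^2 + B ds^2)/s^2 with A = 1, B = 2.
Substitute u = sqrt(A/B)*m: g = B*(du^2 + ds^2)/s^2, i.e. B times the
Poincare upper half-plane metric, which has constant Gaussian curvature -1.
Scaling a 2D metric by a constant c divides the Gaussian curvature by c,
so K = -1/B = -1/(2) = -0.5000 everywhere (the point (m, s) = (4, 5) is irrelevant:
the curvature is constant).
Scalar curvature in dimension 2: R = 2K = -2/(2) = -1.0000.

-1.0000


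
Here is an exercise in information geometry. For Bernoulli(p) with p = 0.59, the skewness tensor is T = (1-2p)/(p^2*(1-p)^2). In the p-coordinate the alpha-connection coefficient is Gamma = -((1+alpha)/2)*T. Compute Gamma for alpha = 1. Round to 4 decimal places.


Skewness (Amari-Chentsov) tensor: T = (1-2p)/(p^2*(1-p)^2).
p = 0.59, 1-2p = -0.18, p^2 = 0.3481, (1-p)^2 = 0.1681.
T = -0.18/(0.3481 * 0.1681) = -3.076102.
In the p-coordinate, Gamma^(alpha) = Gamma^(0) - (alpha/2)*T with Gamma^(0) = (1/2)*g'(p) = -T/2,
so Gamma^(alpha) = -((1+alpha)/2)*T.
alpha = 1, -(1+alpha)/2 = -1.0.
Gamma = -1.0 * -3.076102 = 3.0761

3.0761


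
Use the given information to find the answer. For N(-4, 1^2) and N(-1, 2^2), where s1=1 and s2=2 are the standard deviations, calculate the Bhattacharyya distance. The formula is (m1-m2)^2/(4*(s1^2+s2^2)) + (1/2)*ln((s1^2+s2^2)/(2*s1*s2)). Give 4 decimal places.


Bhattacharyya distance between two Gaussians:
DB = (m1-m2)^2/(4*(s1^2+s2^2)) + (1/2)*ln((s1^2+s2^2)/(2*s1*s2)).
(m1-m2)^2 = (-3)^2 = 9.
s1^2+s2^2 = 1 + 4 = 5.
term1 = 9/20 = 0.45.
term2 = 0.5*ln(5/4.0) = 0.111572.
DB = 0.45 + 0.111572 = 0.5616

0.5616


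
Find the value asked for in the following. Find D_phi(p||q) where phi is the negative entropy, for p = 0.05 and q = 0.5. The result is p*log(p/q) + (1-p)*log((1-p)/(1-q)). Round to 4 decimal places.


Bregman divergence with negative entropy generator:
D = p*log(p/q) + (1-p)*log((1-p)/(1-q)).
p = 0.05, q = 0.5.
p*log(p/q) = 0.05*log(0.05/0.5) = -0.115129.
(1-p)*log((1-p)/(1-q)) = 0.95*log(0.95/0.5) = 0.609761.
D = -0.115129 + 0.609761 = 0.4946

0.4946


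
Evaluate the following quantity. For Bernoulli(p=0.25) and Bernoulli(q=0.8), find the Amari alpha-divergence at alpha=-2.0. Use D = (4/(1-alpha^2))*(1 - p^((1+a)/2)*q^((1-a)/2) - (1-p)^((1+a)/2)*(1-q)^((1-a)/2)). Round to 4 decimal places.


Amari alpha-divergence:
D = (4/(1-alpha^2))*(1 - p^((1+a)/2)*q^((1-a)/2) - (1-p)^((1+a)/2)*(1-q)^((1-a)/2)).
alpha = -2.0, p = 0.25, q = 0.8.
e1 = (1+alpha)/2 = -0.5, e2 = (1-alpha)/2 = 1.5.
t1 = p^e1 * q^e2 = 0.25^-0.5 * 0.8^1.5 = 1.431084.
t2 = (1-p)^e1 * (1-q)^e2 = 0.75^-0.5 * 0.2^1.5 = 0.10328.
4/(1-alpha^2) = -1.333333.
D = -1.333333*(1 - 1.431084 - 0.10328) = 0.7125

0.7125


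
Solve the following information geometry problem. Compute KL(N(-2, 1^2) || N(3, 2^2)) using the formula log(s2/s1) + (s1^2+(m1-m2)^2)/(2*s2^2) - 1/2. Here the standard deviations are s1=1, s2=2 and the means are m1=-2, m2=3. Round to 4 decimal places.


KL divergence between normal distributions:
KL = log(s2/s1) + (s1^2 + (m1-m2)^2)/(2*s2^2) - 1/2.
log(2/1) = 0.693147.
(1^2 + (-2-3)^2)/(2*2^2) = (1 + 25)/8 = 3.25.
KL = 0.693147 + 3.25 - 0.5 = 3.4431

3.4431


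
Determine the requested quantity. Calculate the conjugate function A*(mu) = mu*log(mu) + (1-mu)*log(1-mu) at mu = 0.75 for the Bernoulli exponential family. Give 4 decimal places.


Legendre transform for Bernoulli:
A*(mu) = mu*log(mu) + (1-mu)*log(1-mu).
mu = 0.75, 1-mu = 0.25.
mu*log(mu) = 0.75*log(0.75) = -0.215762.
(1-mu)*log(1-mu) = 0.25*log(0.25) = -0.346574.
A* = -0.215762 + -0.346574 = -0.5623

-0.5623


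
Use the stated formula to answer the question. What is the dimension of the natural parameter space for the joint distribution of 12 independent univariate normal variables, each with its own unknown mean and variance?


Exponential family dimension calculation:
Each univariate normal has two natural parameters (mu/sigma^2 and -1/(2 sigma^2)).
With 12 independent components, dim = 2 * 12 = 24.

24


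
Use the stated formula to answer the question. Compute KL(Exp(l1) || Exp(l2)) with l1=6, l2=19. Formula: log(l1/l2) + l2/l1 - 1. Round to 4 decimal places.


KL divergence for exponential family:
KL = log(l1/l2) + l2/l1 - 1.
log(6/19) = -1.15268.
19/6 = 3.166667.
KL = -1.15268 + 3.166667 - 1 = 1.0140

1.0140


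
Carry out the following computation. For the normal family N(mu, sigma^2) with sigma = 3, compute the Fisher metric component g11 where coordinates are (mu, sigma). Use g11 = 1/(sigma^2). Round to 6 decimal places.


For the 2-parameter normal family, the Fisher metric has:
  g11 = 1/sigma^2, g22 = 2/sigma^2.
sigma = 3, sigma^2 = 9.
g11 = 0.111111

0.111111


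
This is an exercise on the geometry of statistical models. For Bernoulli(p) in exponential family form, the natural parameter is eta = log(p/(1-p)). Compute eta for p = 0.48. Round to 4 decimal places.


Natural parameter for Bernoulli: eta = log(p/(1-p)).
p = 0.48, 1-p = 0.52.
p/(1-p) = 0.923077.
eta = log(0.923077) = -0.0800

-0.0800


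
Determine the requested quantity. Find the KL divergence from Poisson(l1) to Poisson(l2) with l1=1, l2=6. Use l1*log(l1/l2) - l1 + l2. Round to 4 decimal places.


KL divergence for Poisson:
KL = l1*log(l1/l2) - l1 + l2.
l1 = 1, l2 = 6.
log(1/6) = -1.791759.
l1*log(l1/l2) = 1 * -1.791759 = -1.791759.
KL = -1.791759 - 1 + 6 = 3.2082

3.2082


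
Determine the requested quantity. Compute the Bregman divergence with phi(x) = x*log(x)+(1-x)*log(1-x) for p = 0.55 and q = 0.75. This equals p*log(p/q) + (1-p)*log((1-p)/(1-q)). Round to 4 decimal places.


Bregman divergence with negative entropy generator:
D = p*log(p/q) + (1-p)*log((1-p)/(1-q)).
p = 0.55, q = 0.75.
p*log(p/q) = 0.55*log(0.55/0.75) = -0.170585.
(1-p)*log((1-p)/(1-q)) = 0.45*log(0.45/0.25) = 0.264504.
D = -0.170585 + 0.264504 = 0.0939

0.0939


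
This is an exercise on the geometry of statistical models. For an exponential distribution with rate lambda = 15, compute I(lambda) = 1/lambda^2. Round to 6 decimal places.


Fisher information for exponential: I(lambda) = 1/lambda^2.
lambda = 15, lambda^2 = 225.
I = 1/225 = 0.004444

0.004444


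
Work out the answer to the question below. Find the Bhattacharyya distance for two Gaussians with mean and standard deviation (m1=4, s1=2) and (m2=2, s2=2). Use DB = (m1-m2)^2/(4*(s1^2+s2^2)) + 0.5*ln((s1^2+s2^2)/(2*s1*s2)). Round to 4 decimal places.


Bhattacharyya distance between two Gaussians:
DB = (m1-m2)^2/(4*(s1^2+s2^2)) + (1/2)*ln((s1^2+s2^2)/(2*s1*s2)).
(m1-m2)^2 = (2)^2 = 4.
s1^2+s2^2 = 4 + 4 = 8.
term1 = 4/32 = 0.125.
term2 = 0.5*ln(8/8.0) = 0.0.
DB = 0.125 + 0.0 = 0.1250

0.1250


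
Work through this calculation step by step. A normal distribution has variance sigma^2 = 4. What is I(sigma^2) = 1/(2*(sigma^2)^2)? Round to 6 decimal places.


Fisher information for variance: I(sigma^2) = 1/(2*sigma^4).
sigma^2 = 4, so sigma^4 = 16.
I = 1/(2*16) = 1/32 = 0.031250

0.031250


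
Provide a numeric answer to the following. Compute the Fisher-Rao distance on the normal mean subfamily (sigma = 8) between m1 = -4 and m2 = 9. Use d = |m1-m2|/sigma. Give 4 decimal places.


On the fixed-variance normal subfamily, geodesic distance = |m1-m2|/sigma.
|-4 - 9| = 13.
sigma = 8.
d = 13/8 = 1.6250

1.6250


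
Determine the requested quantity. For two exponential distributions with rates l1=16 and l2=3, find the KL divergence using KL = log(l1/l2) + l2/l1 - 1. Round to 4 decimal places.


KL divergence for exponential family:
KL = log(l1/l2) + l2/l1 - 1.
log(16/3) = 1.673976.
3/16 = 0.1875.
KL = 1.673976 + 0.1875 - 1 = 0.8615

0.8615


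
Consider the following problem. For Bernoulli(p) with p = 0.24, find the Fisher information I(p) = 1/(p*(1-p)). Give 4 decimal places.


For Bernoulli(p), Fisher information is I(p) = 1/(p*(1-p)).
p = 0.24, 1-p = 0.76.
p*(1-p) = 0.1824.
I(p) = 1/0.1824 = 5.4825

5.4825


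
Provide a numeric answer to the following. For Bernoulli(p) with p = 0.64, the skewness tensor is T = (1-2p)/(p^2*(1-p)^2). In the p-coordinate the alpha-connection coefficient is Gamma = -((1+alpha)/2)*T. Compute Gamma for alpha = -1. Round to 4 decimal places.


Skewness (Amari-Chentsov) tensor: T = (1-2p)/(p^2*(1-p)^2).
p = 0.64, 1-2p = -0.28, p^2 = 0.4096, (1-p)^2 = 0.1296.
T = -0.28/(0.4096 * 0.1296) = -5.274643.
In the p-coordinate, Gamma^(alpha) = Gamma^(0) - (alpha/2)*T with Gamma^(0) = (1/2)*g'(p) = -T/2,
so Gamma^(alpha) = -((1+alpha)/2)*T.
alpha = -1, -(1+alpha)/2 = 0.0.
Gamma = 0.0 * -5.274643 = 0.0000

0.0000


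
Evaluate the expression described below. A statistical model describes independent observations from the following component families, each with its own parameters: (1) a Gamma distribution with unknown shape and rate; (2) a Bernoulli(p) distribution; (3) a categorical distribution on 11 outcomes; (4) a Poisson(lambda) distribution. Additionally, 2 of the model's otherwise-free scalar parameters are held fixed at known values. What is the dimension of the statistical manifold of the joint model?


The dimension of a statistical manifold equals the number of free
(independent) real parameters of the model. For a product of independent
blocks the parameter counts add.
- Gamma (shape, rate): 2.
- Bernoulli (p): 1.
- categorical on 11 outcomes (probabilities sum to 1): 11-1 = 10.
- Poisson (lambda): 1.
Total = 2 + 1 + 10 + 1 = 14.
2 parameter(s) fixed at known values: 14 - 2 = 12.
Dimension = 12

12


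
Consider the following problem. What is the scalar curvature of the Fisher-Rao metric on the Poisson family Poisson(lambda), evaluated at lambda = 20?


This family has a single free parameter, so its statistical manifold
is 1-dimensional. The Riemann curvature tensor of any 1-dimensional
Riemannian manifold vanishes identically, so R = 0.

0


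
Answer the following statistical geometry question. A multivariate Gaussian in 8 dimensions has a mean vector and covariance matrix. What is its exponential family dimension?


Exponential family dimension calculation:
For 8-dim MVN: mean has 8 params, covariance has 8*9/2 = 36 unique entries.
Total dim = 8 + 36 = 44.

44


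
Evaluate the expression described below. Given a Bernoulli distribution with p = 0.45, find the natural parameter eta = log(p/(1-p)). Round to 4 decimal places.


Natural parameter for Bernoulli: eta = log(p/(1-p)).
p = 0.45, 1-p = 0.55.
p/(1-p) = 0.818182.
eta = log(0.818182) = -0.2007

-0.2007


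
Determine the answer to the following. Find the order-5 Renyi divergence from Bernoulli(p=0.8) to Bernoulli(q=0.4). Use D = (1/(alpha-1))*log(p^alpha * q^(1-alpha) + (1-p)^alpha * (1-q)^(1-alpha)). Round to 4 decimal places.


Renyi divergence of order alpha between Bernoulli distributions:
D = (1/(alpha-1))*log(p^alpha * q^(1-alpha) + (1-p)^alpha * (1-q)^(1-alpha)).
alpha = 5, p = 0.8, q = 0.4.
p^alpha * q^(1-alpha) = 0.8^5 * 0.4^-4 = 12.8.
(1-p)^alpha * (1-q)^(1-alpha) = 0.2^5 * 0.6^-4 = 0.002469.
sum = 12.8 + 0.002469 = 12.802469.
D = (1/4)*log(12.802469) = 0.6374

0.6374


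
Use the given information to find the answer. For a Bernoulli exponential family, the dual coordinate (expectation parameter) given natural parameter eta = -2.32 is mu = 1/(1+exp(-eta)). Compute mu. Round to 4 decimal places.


Dual coordinate (expectation parameter) for Bernoulli:
mu = 1/(1+exp(-eta)).
eta = -2.32.
exp(-eta) = exp(2.32) = 10.175674.
mu = 1/(1+10.175674) = 0.0895

0.0895


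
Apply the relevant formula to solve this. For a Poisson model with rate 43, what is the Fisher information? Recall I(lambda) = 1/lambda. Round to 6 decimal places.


Fisher information for Poisson: I(lambda) = 1/lambda.
lambda = 43.
I(lambda) = 1/43 = 0.023256

0.023256


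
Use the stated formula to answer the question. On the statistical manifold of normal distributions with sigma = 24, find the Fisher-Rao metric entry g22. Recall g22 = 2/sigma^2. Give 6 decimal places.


For the 2-parameter normal family, the Fisher metric has:
  g11 = 1/sigma^2, g22 = 2/sigma^2.
sigma = 24, sigma^2 = 576.
g22 = 0.003472

0.003472


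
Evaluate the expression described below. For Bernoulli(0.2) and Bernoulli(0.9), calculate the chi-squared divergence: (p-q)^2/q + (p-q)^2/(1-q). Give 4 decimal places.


Chi-squared divergence between Bernoulli distributions:
chi^2 = (p-q)^2/q + (p-q)^2/(1-q).
p = 0.2, q = 0.9, p-q = -0.7.
(p-q)^2 = 0.49.
term1 = 0.49/0.9 = 0.544444.
term2 = 0.49/0.1 = 4.9.
chi^2 = 0.544444 + 4.9 = 5.4444

5.4444


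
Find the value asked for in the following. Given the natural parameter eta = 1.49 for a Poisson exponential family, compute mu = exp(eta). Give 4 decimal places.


Expectation parameter for Poisson exponential family:
mu = exp(eta).
eta = 1.49.
mu = exp(1.49) = 4.4371

4.4371


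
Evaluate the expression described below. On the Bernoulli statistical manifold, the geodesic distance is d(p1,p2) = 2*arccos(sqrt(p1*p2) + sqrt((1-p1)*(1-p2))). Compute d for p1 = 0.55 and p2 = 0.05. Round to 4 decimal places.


Geodesic distance on Bernoulli manifold:
d(p1,p2) = 2*arccos(sqrt(p1*p2) + sqrt((1-p1)*(1-p2))).
sqrt(p1*p2) = sqrt(0.55*0.05) = 0.165831.
sqrt((1-p1)*(1-p2)) = sqrt(0.45*0.95) = 0.653835.
arg = 0.165831 + 0.653835 = 0.819666.
d = 2*arccos(0.819666) = 1.2199

1.2199


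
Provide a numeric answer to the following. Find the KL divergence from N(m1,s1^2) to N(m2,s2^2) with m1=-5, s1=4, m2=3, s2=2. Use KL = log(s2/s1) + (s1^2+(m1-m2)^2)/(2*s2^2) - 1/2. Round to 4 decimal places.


KL divergence between normal distributions:
KL = log(s2/s1) + (s1^2 + (m1-m2)^2)/(2*s2^2) - 1/2.
log(2/4) = -0.693147.
(4^2 + (-5-3)^2)/(2*2^2) = (16 + 64)/8 = 10.0.
KL = -0.693147 + 10.0 - 0.5 = 8.8069

8.8069


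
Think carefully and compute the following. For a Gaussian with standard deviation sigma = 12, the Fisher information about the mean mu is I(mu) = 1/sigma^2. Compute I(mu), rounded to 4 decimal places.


The Fisher information for the mean of a normal distribution is I(mu) = 1/sigma^2.
sigma = 12, so sigma^2 = 144.
I(mu) = 1/144 = 0.0069

0.0069


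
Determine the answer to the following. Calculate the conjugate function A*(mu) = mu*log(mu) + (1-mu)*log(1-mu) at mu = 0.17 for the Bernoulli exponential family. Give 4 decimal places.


Legendre transform for Bernoulli:
A*(mu) = mu*log(mu) + (1-mu)*log(1-mu).
mu = 0.17, 1-mu = 0.83.
mu*log(mu) = 0.17*log(0.17) = -0.301233.
(1-mu)*log(1-mu) = 0.83*log(0.83) = -0.154654.
A* = -0.301233 + -0.154654 = -0.4559

-0.4559


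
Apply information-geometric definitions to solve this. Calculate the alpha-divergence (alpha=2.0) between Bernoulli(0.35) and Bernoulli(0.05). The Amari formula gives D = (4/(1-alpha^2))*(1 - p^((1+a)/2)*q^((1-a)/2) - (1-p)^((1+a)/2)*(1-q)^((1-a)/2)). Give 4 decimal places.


Amari alpha-divergence:
D = (4/(1-alpha^2))*(1 - p^((1+a)/2)*q^((1-a)/2) - (1-p)^((1+a)/2)*(1-q)^((1-a)/2)).
alpha = 2.0, p = 0.35, q = 0.05.
e1 = (1+alpha)/2 = 1.5, e2 = (1-alpha)/2 = -0.5.
t1 = p^e1 * q^e2 = 0.35^1.5 * 0.05^-0.5 = 0.926013.
t2 = (1-p)^e1 * (1-q)^e2 = 0.65^1.5 * 0.95^-0.5 = 0.537661.
4/(1-alpha^2) = -1.333333.
D = -1.333333*(1 - 0.926013 - 0.537661) = 0.6182

0.6182


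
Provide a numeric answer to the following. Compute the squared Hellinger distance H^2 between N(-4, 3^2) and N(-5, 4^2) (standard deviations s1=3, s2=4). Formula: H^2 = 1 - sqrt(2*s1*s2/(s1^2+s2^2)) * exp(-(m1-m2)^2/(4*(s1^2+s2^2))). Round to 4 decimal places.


Squared Hellinger distance for Gaussians:
H^2 = 1 - sqrt(2*s1*s2/(s1^2+s2^2)) * exp(-(m1-m2)^2/(4*(s1^2+s2^2))).
s1^2 = 9, s2^2 = 16, s1^2+s2^2 = 25.
sqrt(2*3*4/(25)) = 0.979796.
(m1-m2)^2 = (1)^2 = 1.
exp(-1/(4*25)) = exp(-0.01) = 0.99005.
H^2 = 1 - 0.979796*0.99005 = 0.0300

0.0300


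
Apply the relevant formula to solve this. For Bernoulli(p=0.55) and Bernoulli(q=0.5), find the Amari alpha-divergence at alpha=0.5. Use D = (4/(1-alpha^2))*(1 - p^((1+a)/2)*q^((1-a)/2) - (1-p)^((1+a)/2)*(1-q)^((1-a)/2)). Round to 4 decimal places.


Amari alpha-divergence:
D = (4/(1-alpha^2))*(1 - p^((1+a)/2)*q^((1-a)/2) - (1-p)^((1+a)/2)*(1-q)^((1-a)/2)).
alpha = 0.5, p = 0.55, q = 0.5.
e1 = (1+alpha)/2 = 0.75, e2 = (1-alpha)/2 = 0.25.
t1 = p^e1 * q^e2 = 0.55^0.75 * 0.5^0.25 = 0.53705.
t2 = (1-p)^e1 * (1-q)^e2 = 0.45^0.75 * 0.5^0.25 = 0.462011.
4/(1-alpha^2) = 5.333333.
D = 5.333333*(1 - 0.53705 - 0.462011) = 0.0050

0.0050


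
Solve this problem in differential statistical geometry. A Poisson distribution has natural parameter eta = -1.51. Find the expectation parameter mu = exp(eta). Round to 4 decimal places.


Expectation parameter for Poisson exponential family:
mu = exp(eta).
eta = -1.51.
mu = exp(-1.51) = 0.2209

0.2209


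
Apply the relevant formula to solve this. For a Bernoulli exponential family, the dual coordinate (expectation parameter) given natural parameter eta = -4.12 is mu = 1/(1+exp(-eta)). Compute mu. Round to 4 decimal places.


Dual coordinate (expectation parameter) for Bernoulli:
mu = 1/(1+exp(-eta)).
eta = -4.12.
exp(-eta) = exp(4.12) = 61.559242.
mu = 1/(1+61.559242) = 0.0160

0.0160


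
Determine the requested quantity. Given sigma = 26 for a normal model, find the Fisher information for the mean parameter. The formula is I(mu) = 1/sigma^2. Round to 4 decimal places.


The Fisher information for the mean of a normal distribution is I(mu) = 1/sigma^2.
sigma = 26, so sigma^2 = 676.
I(mu) = 1/676 = 0.0015

0.0015


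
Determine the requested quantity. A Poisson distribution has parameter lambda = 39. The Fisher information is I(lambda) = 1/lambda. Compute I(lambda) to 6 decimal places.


Fisher information for Poisson: I(lambda) = 1/lambda.
lambda = 39.
I(lambda) = 1/39 = 0.025641

0.025641


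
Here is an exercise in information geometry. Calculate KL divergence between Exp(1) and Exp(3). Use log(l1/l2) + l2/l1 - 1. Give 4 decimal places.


KL divergence for exponential family:
KL = log(l1/l2) + l2/l1 - 1.
log(1/3) = -1.098612.
3/1 = 3.0.
KL = -1.098612 + 3.0 - 1 = 0.9014

0.9014


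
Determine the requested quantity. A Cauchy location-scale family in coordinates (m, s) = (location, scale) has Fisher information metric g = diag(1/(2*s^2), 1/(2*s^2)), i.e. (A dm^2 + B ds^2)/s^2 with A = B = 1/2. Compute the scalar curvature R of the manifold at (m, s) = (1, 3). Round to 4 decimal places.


The metric has the form g = (A dm^2 + B ds^2)/s^2 with A = 1/2, B = 1/2.
Substitute u = sqrt(A/B)*m: g = B*(du^2 + ds^2)/s^2, i.e. B times the
Poincare upper half-plane metric, which has constant Gaussian curvature -1.
Scaling a 2D metric by a constant c divides the Gaussian curvature by c,
so K = -1/B = -1/(1/2) = -2.0000 everywhere (the point (m, s) = (1, 3) is irrelevant:
the curvature is constant).
Scalar curvature in dimension 2: R = 2K = -2/(1/2) = -4.0000.

-4.0000


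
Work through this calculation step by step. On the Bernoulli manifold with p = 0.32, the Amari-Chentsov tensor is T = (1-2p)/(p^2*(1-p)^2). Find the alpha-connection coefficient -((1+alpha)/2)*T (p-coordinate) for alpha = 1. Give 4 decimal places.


Skewness (Amari-Chentsov) tensor: T = (1-2p)/(p^2*(1-p)^2).
p = 0.32, 1-2p = 0.36, p^2 = 0.1024, (1-p)^2 = 0.4624.
T = 0.36/(0.1024 * 0.4624) = 7.602995.
In the p-coordinate, Gamma^(alpha) = Gamma^(0) - (alpha/2)*T with Gamma^(0) = (1/2)*g'(p) = -T/2,
so Gamma^(alpha) = -((1+alpha)/2)*T.
alpha = 1, -(1+alpha)/2 = -1.0.
Gamma = -1.0 * 7.602995 = -7.6030

-7.6030


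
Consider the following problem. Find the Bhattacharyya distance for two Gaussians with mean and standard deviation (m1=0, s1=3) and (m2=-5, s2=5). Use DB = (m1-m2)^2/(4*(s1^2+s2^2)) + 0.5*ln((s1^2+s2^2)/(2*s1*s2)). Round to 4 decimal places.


Bhattacharyya distance between two Gaussians:
DB = (m1-m2)^2/(4*(s1^2+s2^2)) + (1/2)*ln((s1^2+s2^2)/(2*s1*s2)).
(m1-m2)^2 = (5)^2 = 25.
s1^2+s2^2 = 9 + 25 = 34.
term1 = 25/136 = 0.183824.
term2 = 0.5*ln(34/30.0) = 0.062582.
DB = 0.183824 + 0.062582 = 0.2464

0.2464


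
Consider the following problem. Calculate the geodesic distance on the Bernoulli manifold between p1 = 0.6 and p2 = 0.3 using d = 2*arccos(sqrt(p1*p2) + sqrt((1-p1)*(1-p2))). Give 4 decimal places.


Geodesic distance on Bernoulli manifold:
d(p1,p2) = 2*arccos(sqrt(p1*p2) + sqrt((1-p1)*(1-p2))).
sqrt(p1*p2) = sqrt(0.6*0.3) = 0.424264.
sqrt((1-p1)*(1-p2)) = sqrt(0.4*0.7) = 0.52915.
arg = 0.424264 + 0.52915 = 0.953414.
d = 2*arccos(0.953414) = 0.6129

0.6129


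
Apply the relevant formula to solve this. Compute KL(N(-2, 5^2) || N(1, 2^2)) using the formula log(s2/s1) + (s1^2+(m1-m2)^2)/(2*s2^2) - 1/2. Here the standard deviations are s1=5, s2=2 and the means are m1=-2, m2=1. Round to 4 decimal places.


KL divergence between normal distributions:
KL = log(s2/s1) + (s1^2 + (m1-m2)^2)/(2*s2^2) - 1/2.
log(2/5) = -0.916291.
(5^2 + (-2-1)^2)/(2*2^2) = (25 + 9)/8 = 4.25.
KL = -0.916291 + 4.25 - 0.5 = 2.8337

2.8337


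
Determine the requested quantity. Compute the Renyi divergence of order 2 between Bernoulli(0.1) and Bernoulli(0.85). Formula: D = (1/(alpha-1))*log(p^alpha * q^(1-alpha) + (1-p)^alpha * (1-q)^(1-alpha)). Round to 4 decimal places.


Renyi divergence of order alpha between Bernoulli distributions:
D = (1/(alpha-1))*log(p^alpha * q^(1-alpha) + (1-p)^alpha * (1-q)^(1-alpha)).
alpha = 2, p = 0.1, q = 0.85.
p^alpha * q^(1-alpha) = 0.1^2 * 0.85^-1 = 0.011765.
(1-p)^alpha * (1-q)^(1-alpha) = 0.9^2 * 0.15^-1 = 5.4.
sum = 0.011765 + 5.4 = 5.411765.
D = (1/1)*log(5.411765) = 1.6886

1.6886


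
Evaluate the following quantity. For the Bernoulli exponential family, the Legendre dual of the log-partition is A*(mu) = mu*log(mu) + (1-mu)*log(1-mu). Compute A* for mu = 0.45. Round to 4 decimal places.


Legendre transform for Bernoulli:
A*(mu) = mu*log(mu) + (1-mu)*log(1-mu).
mu = 0.45, 1-mu = 0.55.
mu*log(mu) = 0.45*log(0.45) = -0.359328.
(1-mu)*log(1-mu) = 0.55*log(0.55) = -0.32881.
A* = -0.359328 + -0.32881 = -0.6881

-0.6881


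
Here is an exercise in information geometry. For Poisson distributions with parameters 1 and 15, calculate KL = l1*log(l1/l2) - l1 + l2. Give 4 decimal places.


KL divergence for Poisson:
KL = l1*log(l1/l2) - l1 + l2.
l1 = 1, l2 = 15.
log(1/15) = -2.70805.
l1*log(l1/l2) = 1 * -2.70805 = -2.70805.
KL = -2.70805 - 1 + 15 = 11.2919

11.2919


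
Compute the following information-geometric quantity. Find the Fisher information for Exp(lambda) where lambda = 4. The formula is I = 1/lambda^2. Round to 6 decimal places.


Fisher information for exponential: I(lambda) = 1/lambda^2.
lambda = 4, lambda^2 = 16.
I = 1/16 = 0.062500

0.062500


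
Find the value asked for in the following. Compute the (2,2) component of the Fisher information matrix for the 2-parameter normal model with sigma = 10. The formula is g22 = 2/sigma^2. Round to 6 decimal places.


For the 2-parameter normal family, the Fisher metric has:
  g11 = 1/sigma^2, g22 = 2/sigma^2.
sigma = 10, sigma^2 = 100.
g22 = 0.020000

0.020000


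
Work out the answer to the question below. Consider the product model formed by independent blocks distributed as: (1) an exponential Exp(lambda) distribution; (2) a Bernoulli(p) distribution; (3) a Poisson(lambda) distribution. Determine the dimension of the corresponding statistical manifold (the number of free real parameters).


The dimension of a statistical manifold equals the number of free
(independent) real parameters of the model. For a product of independent
blocks the parameter counts add.
- exponential (lambda): 1.
- Bernoulli (p): 1.
- Poisson (lambda): 1.
Total = 1 + 1 + 1 = 3.
Dimension = 3

3


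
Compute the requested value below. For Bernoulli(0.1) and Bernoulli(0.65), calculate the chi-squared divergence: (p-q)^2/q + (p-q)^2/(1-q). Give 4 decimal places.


Chi-squared divergence between Bernoulli distributions:
chi^2 = (p-q)^2/q + (p-q)^2/(1-q).
p = 0.1, q = 0.65, p-q = -0.55.
(p-q)^2 = 0.3025.
term1 = 0.3025/0.65 = 0.465385.
term2 = 0.3025/0.35 = 0.864286.
chi^2 = 0.465385 + 0.864286 = 1.3297

1.3297


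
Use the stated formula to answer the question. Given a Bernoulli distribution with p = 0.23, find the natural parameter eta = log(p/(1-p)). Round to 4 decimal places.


Natural parameter for Bernoulli: eta = log(p/(1-p)).
p = 0.23, 1-p = 0.77.
p/(1-p) = 0.298701.
eta = log(0.298701) = -1.2083

-1.2083


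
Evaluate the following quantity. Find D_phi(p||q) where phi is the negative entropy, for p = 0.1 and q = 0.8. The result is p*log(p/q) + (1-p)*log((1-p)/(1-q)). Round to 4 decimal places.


Bregman divergence with negative entropy generator:
D = p*log(p/q) + (1-p)*log((1-p)/(1-q)).
p = 0.1, q = 0.8.
p*log(p/q) = 0.1*log(0.1/0.8) = -0.207944.
(1-p)*log((1-p)/(1-q)) = 0.9*log(0.9/0.2) = 1.35367.
D = -0.207944 + 1.35367 = 1.1457

1.1457


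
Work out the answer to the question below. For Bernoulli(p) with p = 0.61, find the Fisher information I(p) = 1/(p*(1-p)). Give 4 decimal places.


For Bernoulli(p), Fisher information is I(p) = 1/(p*(1-p)).
p = 0.61, 1-p = 0.39.
p*(1-p) = 0.2379.
I(p) = 1/0.2379 = 4.2034

4.2034


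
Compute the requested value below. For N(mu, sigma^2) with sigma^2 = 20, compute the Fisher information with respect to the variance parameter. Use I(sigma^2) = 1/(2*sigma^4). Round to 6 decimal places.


Fisher information for variance: I(sigma^2) = 1/(2*sigma^4).
sigma^2 = 20, so sigma^4 = 400.
I = 1/(2*400) = 1/800 = 0.001250

0.001250


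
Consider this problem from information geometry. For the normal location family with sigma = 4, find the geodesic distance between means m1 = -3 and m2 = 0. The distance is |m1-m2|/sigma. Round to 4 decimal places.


On the fixed-variance normal subfamily, geodesic distance = |m1-m2|/sigma.
|-3 - 0| = 3.
sigma = 4.
d = 3/4 = 0.7500

0.7500


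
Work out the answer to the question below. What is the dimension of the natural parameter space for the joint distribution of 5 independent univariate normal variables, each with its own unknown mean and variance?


Exponential family dimension calculation:
Each univariate normal has two natural parameters (mu/sigma^2 and -1/(2 sigma^2)).
With 5 independent components, dim = 2 * 5 = 10.

10


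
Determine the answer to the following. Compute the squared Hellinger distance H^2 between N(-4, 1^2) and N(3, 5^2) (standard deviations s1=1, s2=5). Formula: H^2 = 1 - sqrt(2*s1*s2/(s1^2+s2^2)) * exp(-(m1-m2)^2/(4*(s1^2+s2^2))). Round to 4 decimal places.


Squared Hellinger distance for Gaussians:
H^2 = 1 - sqrt(2*s1*s2/(s1^2+s2^2)) * exp(-(m1-m2)^2/(4*(s1^2+s2^2))).
s1^2 = 1, s2^2 = 25, s1^2+s2^2 = 26.
sqrt(2*1*5/(26)) = 0.620174.
(m1-m2)^2 = (-7)^2 = 49.
exp(-49/(4*26)) = exp(-0.471154) = 0.624282.
H^2 = 1 - 0.620174*0.624282 = 0.6128

0.6128


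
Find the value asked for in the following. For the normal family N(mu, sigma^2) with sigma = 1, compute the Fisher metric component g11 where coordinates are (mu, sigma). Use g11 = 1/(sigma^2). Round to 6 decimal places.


For the 2-parameter normal family, the Fisher metric has:
  g11 = 1/sigma^2, g22 = 2/sigma^2.
sigma = 1, sigma^2 = 1.
g11 = 1.000000

1.000000


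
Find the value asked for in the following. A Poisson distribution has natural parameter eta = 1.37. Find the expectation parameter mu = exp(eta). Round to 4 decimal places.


Expectation parameter for Poisson exponential family:
mu = exp(eta).
eta = 1.37.
mu = exp(1.37) = 3.9354

3.9354


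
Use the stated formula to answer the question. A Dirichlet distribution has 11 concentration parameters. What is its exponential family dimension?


Exponential family dimension calculation:
Dirichlet with 11 components has 11 natural parameters.

11


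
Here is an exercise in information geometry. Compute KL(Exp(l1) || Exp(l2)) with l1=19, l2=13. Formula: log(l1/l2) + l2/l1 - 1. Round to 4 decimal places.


KL divergence for exponential family:
KL = log(l1/l2) + l2/l1 - 1.
log(19/13) = 0.37949.
13/19 = 0.684211.
KL = 0.37949 + 0.684211 - 1 = 0.0637

0.0637


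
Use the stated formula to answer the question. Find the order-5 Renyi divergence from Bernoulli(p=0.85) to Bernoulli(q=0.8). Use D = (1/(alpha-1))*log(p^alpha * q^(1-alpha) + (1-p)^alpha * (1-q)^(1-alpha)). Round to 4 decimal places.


Renyi divergence of order alpha between Bernoulli distributions:
D = (1/(alpha-1))*log(p^alpha * q^(1-alpha) + (1-p)^alpha * (1-q)^(1-alpha)).
alpha = 5, p = 0.85, q = 0.8.
p^alpha * q^(1-alpha) = 0.85^5 * 0.8^-4 = 1.083265.
(1-p)^alpha * (1-q)^(1-alpha) = 0.15^5 * 0.2^-4 = 0.047461.
sum = 1.083265 + 0.047461 = 1.130726.
D = (1/4)*log(1.130726) = 0.0307

0.0307


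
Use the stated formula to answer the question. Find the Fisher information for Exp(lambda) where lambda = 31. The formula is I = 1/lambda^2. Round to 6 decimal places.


Fisher information for exponential: I(lambda) = 1/lambda^2.
lambda = 31, lambda^2 = 961.
I = 1/961 = 0.001041

0.001041


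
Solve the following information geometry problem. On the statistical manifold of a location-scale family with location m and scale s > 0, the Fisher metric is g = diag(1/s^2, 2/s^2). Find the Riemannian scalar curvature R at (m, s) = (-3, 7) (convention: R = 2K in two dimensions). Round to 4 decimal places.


The metric has the form g = (A dm^2 + B ds^2)/s^2 with A = 1, B = 2.
Substitute u = sqrt(A/B)*m: g = B*(du^2 + ds^2)/s^2, i.e. B times the
Poincare upper half-plane metric, which has constant Gaussian curvature -1.
Scaling a 2D metric by a constant c divides the Gaussian curvature by c,
so K = -1/B = -1/(2) = -0.5000 everywhere (the point (m, s) = (-3, 7) is irrelevant:
the curvature is constant).
Scalar curvature in dimension 2: R = 2K = -2/(2) = -1.0000.

-1.0000
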